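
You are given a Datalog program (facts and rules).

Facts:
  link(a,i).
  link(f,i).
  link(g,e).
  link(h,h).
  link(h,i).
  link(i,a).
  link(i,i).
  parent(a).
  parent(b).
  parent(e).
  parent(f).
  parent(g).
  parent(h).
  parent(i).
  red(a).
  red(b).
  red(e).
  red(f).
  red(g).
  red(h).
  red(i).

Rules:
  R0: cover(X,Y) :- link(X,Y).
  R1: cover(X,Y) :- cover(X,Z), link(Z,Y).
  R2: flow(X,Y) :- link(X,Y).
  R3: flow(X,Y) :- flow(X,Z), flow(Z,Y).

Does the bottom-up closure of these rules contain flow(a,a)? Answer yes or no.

round 1: derive flow(a,i) via R2 from link(a,i)
round 1: derive flow(f,i) via R2 from link(f,i)
round 1: derive flow(g,e) via R2 from link(g,e)
round 1: derive flow(h,h) via R2 from link(h,h)
round 1: derive flow(h,i) via R2 from link(h,i)
round 1: derive flow(i,a) via R2 from link(i,a)
round 1: derive flow(i,i) via R2 from link(i,i)
round 2: derive flow(a,a) via R3 from flow(a,i), flow(i,a)
round 2: derive flow(f,a) via R3 from flow(f,i), flow(i,a)
round 2: derive flow(h,a) via R3 from flow(h,i), flow(i,a)

yes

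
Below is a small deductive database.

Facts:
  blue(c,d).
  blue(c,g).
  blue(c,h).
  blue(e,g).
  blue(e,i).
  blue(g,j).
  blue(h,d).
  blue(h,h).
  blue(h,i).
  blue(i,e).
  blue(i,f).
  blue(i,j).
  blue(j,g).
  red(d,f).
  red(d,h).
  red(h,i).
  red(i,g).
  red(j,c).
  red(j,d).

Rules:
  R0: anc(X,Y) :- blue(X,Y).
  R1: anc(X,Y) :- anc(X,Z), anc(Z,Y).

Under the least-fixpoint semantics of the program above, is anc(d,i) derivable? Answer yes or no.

round 1: derive anc(c,d) via R0 from blue(c,d)
round 1: derive anc(c,g) via R0 from blue(c,g)
round 1: derive anc(c,h) via R0 from blue(c,h)
round 1: derive anc(e,g) via R0 from blue(e,g)
round 1: derive anc(e,i) via R0 from blue(e,i)
round 1: derive anc(g,j) via R0 from blue(g,j)
round 1: derive anc(h,d) via R0 from blue(h,d)
round 1: derive anc(h,h) via R0 from blue(h,h)
round 1: derive anc(h,i) via R0 from blue(h,i)
round 1: derive anc(i,e) via R0 from blue(i,e)
round 1: derive anc(i,f) via R0 from blue(i,f)
round 1: derive anc(i,j) via R0 from blue(i,j)
round 1: derive anc(j,g) via R0 from blue(j,g)
round 2: derive anc(c,i) via R1 from anc(c,h), anc(h,i)
round 2: derive anc(c,j) via R1 from anc(c,g), anc(g,j)
round 2: derive anc(e,e) via R1 from anc(e,i), anc(i,e)
round 2: derive anc(e,f) via R1 from anc(e,i), anc(i,f)
round 2: derive anc(e,j) via R1 from anc(e,g), anc(g,j)
round 2: derive anc(g,g) via R1 from anc(g,j), anc(j,g)
round 2: derive anc(h,e) via R1 from anc(h,i), anc(i,e)
round 2: derive anc(h,f) via R1 from anc(h,i), anc(i,f)
round 2: derive anc(h,j) via R1 from anc(h,i), anc(i,j)
round 2: derive anc(i,g) via R1 from anc(i,e), anc(e,g)
round 2: derive anc(i,i) via R1 from anc(i,e), anc(e,i)
round 2: derive anc(j,j) via R1 from anc(j,g), anc(g,j)
round 3: derive anc(c,e) via R1 from anc(c,h), anc(h,e)
round 3: derive anc(c,f) via R1 from anc(c,h), anc(h,f)
round 3: derive anc(h,g) via R1 from anc(h,e), anc(e,g)

no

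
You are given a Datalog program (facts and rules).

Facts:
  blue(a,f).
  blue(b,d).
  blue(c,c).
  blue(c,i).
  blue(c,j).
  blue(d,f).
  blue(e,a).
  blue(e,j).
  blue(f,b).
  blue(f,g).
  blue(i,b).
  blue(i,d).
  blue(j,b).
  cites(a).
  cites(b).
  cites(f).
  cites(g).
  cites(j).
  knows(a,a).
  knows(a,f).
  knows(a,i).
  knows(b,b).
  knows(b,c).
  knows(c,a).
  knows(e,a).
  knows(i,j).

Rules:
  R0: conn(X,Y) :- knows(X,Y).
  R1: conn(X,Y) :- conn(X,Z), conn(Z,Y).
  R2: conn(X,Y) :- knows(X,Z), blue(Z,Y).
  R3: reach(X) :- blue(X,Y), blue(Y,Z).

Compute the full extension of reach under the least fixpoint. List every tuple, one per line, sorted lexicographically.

reach(a)
reach(b)
reach(c)
reach(d)
reach(e)
reach(f)
reach(i)
reach(j)

round 1: derive reach(a) via R3 from blue(a,f), blue(f,b)
round 1: derive reach(b) via R3 from blue(b,d), blue(d,f)
round 1: derive reach(c) via R3 from blue(c,c), blue(c,c)
round 1: derive reach(d) via R3 from blue(d,f), blue(f,b)
round 1: derive reach(e) via R3 from blue(e,a), blue(a,f)
round 1: derive reach(f) via R3 from blue(f,b), blue(b,d)
round 1: derive reach(i) via R3 from blue(i,b), blue(b,d)
round 1: derive reach(j) via R3 from blue(j,b), blue(b,d)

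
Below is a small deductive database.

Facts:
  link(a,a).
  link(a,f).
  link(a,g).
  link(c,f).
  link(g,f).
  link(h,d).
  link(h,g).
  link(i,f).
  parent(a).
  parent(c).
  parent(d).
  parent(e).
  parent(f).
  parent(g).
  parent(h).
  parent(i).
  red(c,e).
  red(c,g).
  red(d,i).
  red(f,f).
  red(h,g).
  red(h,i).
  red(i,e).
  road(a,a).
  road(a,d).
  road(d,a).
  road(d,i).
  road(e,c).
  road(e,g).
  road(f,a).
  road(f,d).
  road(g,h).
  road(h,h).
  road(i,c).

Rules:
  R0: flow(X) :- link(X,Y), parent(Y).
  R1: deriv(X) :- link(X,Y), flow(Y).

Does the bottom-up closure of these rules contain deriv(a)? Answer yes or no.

yes

round 1: derive flow(a) via R0 from link(a,a), parent(a)
round 1: derive flow(c) via R0 from link(c,f), parent(f)
round 1: derive flow(g) via R0 from link(g,f), parent(f)
round 1: derive flow(h) via R0 from link(h,d), parent(d)
round 1: derive flow(i) via R0 from link(i,f), parent(f)
round 2: derive deriv(a) via R1 from link(a,a), flow(a)
round 2: derive deriv(h) via R1 from link(h,g), flow(g)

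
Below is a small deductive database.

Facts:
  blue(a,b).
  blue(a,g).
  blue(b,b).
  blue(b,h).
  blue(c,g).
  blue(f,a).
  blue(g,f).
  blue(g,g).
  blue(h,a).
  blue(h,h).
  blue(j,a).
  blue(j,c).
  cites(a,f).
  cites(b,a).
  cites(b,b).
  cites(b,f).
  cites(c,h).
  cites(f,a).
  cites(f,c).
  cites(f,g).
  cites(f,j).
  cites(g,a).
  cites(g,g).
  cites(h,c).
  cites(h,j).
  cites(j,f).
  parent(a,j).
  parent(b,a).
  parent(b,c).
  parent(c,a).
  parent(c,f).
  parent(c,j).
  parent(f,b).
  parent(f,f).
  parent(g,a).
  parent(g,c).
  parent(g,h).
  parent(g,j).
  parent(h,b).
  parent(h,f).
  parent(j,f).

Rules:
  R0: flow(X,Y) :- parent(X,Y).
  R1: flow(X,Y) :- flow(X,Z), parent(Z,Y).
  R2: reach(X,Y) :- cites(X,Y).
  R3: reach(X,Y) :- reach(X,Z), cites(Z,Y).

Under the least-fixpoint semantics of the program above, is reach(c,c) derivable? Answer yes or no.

yes

round 1: derive reach(a,f) via R2 from cites(a,f)
round 1: derive reach(b,a) via R2 from cites(b,a)
round 1: derive reach(b,b) via R2 from cites(b,b)
round 1: derive reach(b,f) via R2 from cites(b,f)
round 1: derive reach(c,h) via R2 from cites(c,h)
round 1: derive reach(f,a) via R2 from cites(f,a)
round 1: derive reach(f,c) via R2 from cites(f,c)
round 1: derive reach(f,g) via R2 from cites(f,g)
round 1: derive reach(f,j) via R2 from cites(f,j)
round 1: derive reach(g,a) via R2 from cites(g,a)
round 1: derive reach(g,g) via R2 from cites(g,g)
round 1: derive reach(h,c) via R2 from cites(h,c)
round 1: derive reach(h,j) via R2 from cites(h,j)
round 1: derive reach(j,f) via R2 from cites(j,f)
round 2: derive reach(a,a) via R3 from reach(a,f), cites(f,a)
round 2: derive reach(a,c) via R3 from reach(a,f), cites(f,c)
round 2: derive reach(a,g) via R3 from reach(a,f), cites(f,g)
round 2: derive reach(a,j) via R3 from reach(a,f), cites(f,j)
round 2: derive reach(b,c) via R3 from reach(b,f), cites(f,c)
round 2: derive reach(b,g) via R3 from reach(b,f), cites(f,g)
round 2: derive reach(b,j) via R3 from reach(b,f), cites(f,j)
round 2: derive reach(c,c) via R3 from reach(c,h), cites(h,c)
round 2: derive reach(c,j) via R3 from reach(c,h), cites(h,j)
round 2: derive reach(f,f) via R3 from reach(f,a), cites(a,f)
round 2: derive reach(f,h) via R3 from reach(f,c), cites(c,h)
round 2: derive reach(g,f) via R3 from reach(g,a), cites(a,f)
round 2: derive reach(h,f) via R3 from reach(h,j), cites(j,f)
round 2: derive reach(h,h) via R3 from reach(h,c), cites(c,h)
round 2: derive reach(j,a) via R3 from reach(j,f), cites(f,a)
round 2: derive reach(j,c) via R3 from reach(j,f), cites(f,c)
round 2: derive reach(j,g) via R3 from reach(j,f), cites(f,g)
round 2: derive reach(j,j) via R3 from reach(j,f), cites(f,j)
round 3: derive reach(a,h) via R3 from reach(a,c), cites(c,h)
round 3: derive reach(b,h) via R3 from reach(b,c), cites(c,h)
round 3: derive reach(c,f) via R3 from reach(c,j), cites(j,f)
round 3: derive reach(g,c) via R3 from reach(g,f), cites(f,c)
round 3: derive reach(g,j) via R3 from reach(g,f), cites(f,j)
round 3: derive reach(h,a) via R3 from reach(h,f), cites(f,a)
round 3: derive reach(h,g) via R3 from reach(h,f), cites(f,g)
round 3: derive reach(j,h) via R3 from reach(j,c), cites(c,h)
round 4: derive reach(c,a) via R3 from reach(c,f), cites(f,a)
round 4: derive reach(c,g) via R3 from reach(c,f), cites(f,g)
round 4: derive reach(g,h) via R3 from reach(g,c), cites(c,h)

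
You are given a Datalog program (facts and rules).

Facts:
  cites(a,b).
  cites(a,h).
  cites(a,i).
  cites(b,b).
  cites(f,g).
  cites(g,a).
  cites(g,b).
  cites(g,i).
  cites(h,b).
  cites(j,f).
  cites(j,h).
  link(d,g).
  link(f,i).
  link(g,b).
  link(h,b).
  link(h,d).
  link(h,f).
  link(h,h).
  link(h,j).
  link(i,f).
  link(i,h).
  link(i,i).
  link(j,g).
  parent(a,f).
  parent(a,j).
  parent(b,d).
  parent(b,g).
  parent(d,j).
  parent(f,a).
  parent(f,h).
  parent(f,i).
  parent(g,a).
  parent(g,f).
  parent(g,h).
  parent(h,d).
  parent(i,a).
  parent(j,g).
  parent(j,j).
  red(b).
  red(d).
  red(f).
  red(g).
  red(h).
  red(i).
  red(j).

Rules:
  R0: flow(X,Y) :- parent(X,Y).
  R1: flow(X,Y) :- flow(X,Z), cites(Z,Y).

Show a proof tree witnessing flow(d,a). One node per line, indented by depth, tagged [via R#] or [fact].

flow(d,a)  [via R1]
  flow(d,g)  [via R1]
    flow(d,f)  [via R1]
      flow(d,j)  [via R0]
        parent(d,j)  [fact]
      cites(j,f)  [fact]
    cites(f,g)  [fact]
  cites(g,a)  [fact]

round 1: derive flow(a,f) via R0 from parent(a,f)
round 1: derive flow(a,j) via R0 from parent(a,j)
round 1: derive flow(b,d) via R0 from parent(b,d)
round 1: derive flow(b,g) via R0 from parent(b,g)
round 1: derive flow(d,j) via R0 from parent(d,j)
round 1: derive flow(f,a) via R0 from parent(f,a)
round 1: derive flow(f,h) via R0 from parent(f,h)
round 1: derive flow(f,i) via R0 from parent(f,i)
round 1: derive flow(g,a) via R0 from parent(g,a)
round 1: derive flow(g,f) via R0 from parent(g,f)
round 1: derive flow(g,h) via R0 from parent(g,h)
round 1: derive flow(h,d) via R0 from parent(h,d)
round 1: derive flow(i,a) via R0 from parent(i,a)
round 1: derive flow(j,g) via R0 from parent(j,g)
round 1: derive flow(j,j) via R0 from parent(j,j)
round 2: derive flow(a,g) via R1 from flow(a,f), cites(f,g)
round 2: derive flow(a,h) via R1 from flow(a,j), cites(j,h)
round 2: derive flow(b,a) via R1 from flow(b,g), cites(g,a)
round 2: derive flow(b,b) via R1 from flow(b,g), cites(g,b)
round 2: derive flow(b,i) via R1 from flow(b,g), cites(g,i)
round 2: derive flow(d,f) via R1 from flow(d,j), cites(j,f)
round 2: derive flow(d,h) via R1 from flow(d,j), cites(j,h)
round 2: derive flow(f,b) via R1 from flow(f,a), cites(a,b)
round 2: derive flow(g,b) via R1 from flow(g,a), cites(a,b)
round 2: derive flow(g,g) via R1 from flow(g,f), cites(f,g)
round 2: derive flow(g,i) via R1 from flow(g,a), cites(a,i)
round 2: derive flow(i,b) via R1 from flow(i,a), cites(a,b)
round 2: derive flow(i,h) via R1 from flow(i,a), cites(a,h)
round 2: derive flow(i,i) via R1 from flow(i,a), cites(a,i)
round 2: derive flow(j,a) via R1 from flow(j,g), cites(g,a)
round 2: derive flow(j,b) via R1 from flow(j,g), cites(g,b)
round 2: derive flow(j,f) via R1 from flow(j,j), cites(j,f)
round 2: derive flow(j,h) via R1 from flow(j,j), cites(j,h)
round 2: derive flow(j,i) via R1 from flow(j,g), cites(g,i)
round 3: derive flow(a,a) via R1 from flow(a,g), cites(g,a)
round 3: derive flow(a,b) via R1 from flow(a,g), cites(g,b)
round 3: derive flow(a,i) via R1 from flow(a,g), cites(g,i)
round 3: derive flow(b,h) via R1 from flow(b,a), cites(a,h)
round 3: derive flow(d,b) via R1 from flow(d,h), cites(h,b)
round 3: derive flow(d,g) via R1 from flow(d,f), cites(f,g)
round 4: derive flow(d,a) via R1 from flow(d,g), cites(g,a)
round 4: derive flow(d,i) via R1 from flow(d,g), cites(g,i)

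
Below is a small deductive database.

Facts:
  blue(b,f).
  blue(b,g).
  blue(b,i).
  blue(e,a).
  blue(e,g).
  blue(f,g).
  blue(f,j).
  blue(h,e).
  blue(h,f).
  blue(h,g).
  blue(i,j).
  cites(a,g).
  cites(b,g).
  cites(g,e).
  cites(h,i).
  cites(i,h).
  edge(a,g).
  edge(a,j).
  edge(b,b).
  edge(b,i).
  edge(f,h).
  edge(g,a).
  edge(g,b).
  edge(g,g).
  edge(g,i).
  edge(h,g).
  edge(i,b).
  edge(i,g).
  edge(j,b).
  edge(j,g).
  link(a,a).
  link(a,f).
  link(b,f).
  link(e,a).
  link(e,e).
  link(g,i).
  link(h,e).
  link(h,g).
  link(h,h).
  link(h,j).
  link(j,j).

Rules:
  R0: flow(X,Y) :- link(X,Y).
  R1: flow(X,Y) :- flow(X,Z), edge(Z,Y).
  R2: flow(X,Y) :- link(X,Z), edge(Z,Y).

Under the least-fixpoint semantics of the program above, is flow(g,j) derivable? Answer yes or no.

yes

round 1: derive flow(a,a) via R0 from link(a,a)
round 1: derive flow(a,f) via R0 from link(a,f)
round 1: derive flow(b,f) via R0 from link(b,f)
round 1: derive flow(e,a) via R0 from link(e,a)
round 1: derive flow(e,e) via R0 from link(e,e)
round 1: derive flow(g,i) via R0 from link(g,i)
round 1: derive flow(h,e) via R0 from link(h,e)
round 1: derive flow(h,g) via R0 from link(h,g)
round 1: derive flow(h,h) via R0 from link(h,h)
round 1: derive flow(h,j) via R0 from link(h,j)
round 1: derive flow(j,j) via R0 from link(j,j)
round 1: derive flow(a,g) via R2 from link(a,a), edge(a,g)
round 1: derive flow(a,h) via R2 from link(a,f), edge(f,h)
round 1: derive flow(a,j) via R2 from link(a,a), edge(a,j)
round 1: derive flow(b,h) via R2 from link(b,f), edge(f,h)
round 1: derive flow(e,g) via R2 from link(e,a), edge(a,g)
round 1: derive flow(e,j) via R2 from link(e,a), edge(a,j)
round 1: derive flow(g,b) via R2 from link(g,i), edge(i,b)
round 1: derive flow(g,g) via R2 from link(g,i), edge(i,g)
round 1: derive flow(h,a) via R2 from link(h,g), edge(g,a)
round 1: derive flow(h,b) via R2 from link(h,g), edge(g,b)
round 1: derive flow(h,i) via R2 from link(h,g), edge(g,i)
round 1: derive flow(j,b) via R2 from link(j,j), edge(j,b)
round 1: derive flow(j,g) via R2 from link(j,j), edge(j,g)
round 2: derive flow(a,b) via R1 from flow(a,g), edge(g,b)
round 2: derive flow(a,i) via R1 from flow(a,g), edge(g,i)
round 2: derive flow(b,g) via R1 from flow(b,h), edge(h,g)
round 2: derive flow(e,b) via R1 from flow(e,g), edge(g,b)
round 2: derive flow(e,i) via R1 from flow(e,g), edge(g,i)
round 2: derive flow(g,a) via R1 from flow(g,g), edge(g,a)
round 2: derive flow(j,a) via R1 from flow(j,g), edge(g,a)
round 2: derive flow(j,i) via R1 from flow(j,b), edge(b,i)
round 3: derive flow(b,a) via R1 from flow(b,g), edge(g,a)
round 3: derive flow(b,b) via R1 from flow(b,g), edge(g,b)
round 3: derive flow(b,i) via R1 from flow(b,g), edge(g,i)
round 3: derive flow(g,j) via R1 from flow(g,a), edge(a,j)
round 4: derive flow(b,j) via R1 from flow(b,a), edge(a,j)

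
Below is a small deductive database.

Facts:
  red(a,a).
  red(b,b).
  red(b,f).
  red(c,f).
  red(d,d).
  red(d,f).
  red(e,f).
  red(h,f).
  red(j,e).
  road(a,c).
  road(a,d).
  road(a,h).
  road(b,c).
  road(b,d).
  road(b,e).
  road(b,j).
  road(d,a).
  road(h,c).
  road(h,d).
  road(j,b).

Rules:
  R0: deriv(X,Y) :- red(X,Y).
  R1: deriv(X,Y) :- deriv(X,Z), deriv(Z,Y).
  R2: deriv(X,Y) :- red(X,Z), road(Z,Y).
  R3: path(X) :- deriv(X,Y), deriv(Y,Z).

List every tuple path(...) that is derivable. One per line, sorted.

path(a)
path(b)
path(d)
path(j)

round 1: derive deriv(a,a) via R0 from red(a,a)
round 1: derive deriv(b,b) via R0 from red(b,b)
round 1: derive deriv(b,f) via R0 from red(b,f)
round 1: derive deriv(c,f) via R0 from red(c,f)
round 1: derive deriv(d,d) via R0 from red(d,d)
round 1: derive deriv(d,f) via R0 from red(d,f)
round 1: derive deriv(e,f) via R0 from red(e,f)
round 1: derive deriv(h,f) via R0 from red(h,f)
round 1: derive deriv(j,e) via R0 from red(j,e)
round 1: derive deriv(a,c) via R2 from red(a,a), road(a,c)
round 1: derive deriv(a,d) via R2 from red(a,a), road(a,d)
round 1: derive deriv(a,h) via R2 from red(a,a), road(a,h)
round 1: derive deriv(b,c) via R2 from red(b,b), road(b,c)
round 1: derive deriv(b,d) via R2 from red(b,b), road(b,d)
round 1: derive deriv(b,e) via R2 from red(b,b), road(b,e)
round 1: derive deriv(b,j) via R2 from red(b,b), road(b,j)
round 1: derive deriv(d,a) via R2 from red(d,d), road(d,a)
round 2: derive deriv(a,f) via R1 from deriv(a,c), deriv(c,f)
round 2: derive deriv(b,a) via R1 from deriv(b,d), deriv(d,a)
round 2: derive deriv(d,c) via R1 from deriv(d,a), deriv(a,c)
round 2: derive deriv(d,h) via R1 from deriv(d,a), deriv(a,h)
round 2: derive deriv(j,f) via R1 from deriv(j,e), deriv(e,f)
round 2: derive path(a) via R3 from deriv(a,a), deriv(a,a)
round 2: derive path(b) via R3 from deriv(b,b), deriv(b,b)
round 2: derive path(d) via R3 from deriv(d,a), deriv(a,a)
round 2: derive path(j) via R3 from deriv(j,e), deriv(e,f)
round 3: derive deriv(b,h) via R1 from deriv(b,a), deriv(a,h)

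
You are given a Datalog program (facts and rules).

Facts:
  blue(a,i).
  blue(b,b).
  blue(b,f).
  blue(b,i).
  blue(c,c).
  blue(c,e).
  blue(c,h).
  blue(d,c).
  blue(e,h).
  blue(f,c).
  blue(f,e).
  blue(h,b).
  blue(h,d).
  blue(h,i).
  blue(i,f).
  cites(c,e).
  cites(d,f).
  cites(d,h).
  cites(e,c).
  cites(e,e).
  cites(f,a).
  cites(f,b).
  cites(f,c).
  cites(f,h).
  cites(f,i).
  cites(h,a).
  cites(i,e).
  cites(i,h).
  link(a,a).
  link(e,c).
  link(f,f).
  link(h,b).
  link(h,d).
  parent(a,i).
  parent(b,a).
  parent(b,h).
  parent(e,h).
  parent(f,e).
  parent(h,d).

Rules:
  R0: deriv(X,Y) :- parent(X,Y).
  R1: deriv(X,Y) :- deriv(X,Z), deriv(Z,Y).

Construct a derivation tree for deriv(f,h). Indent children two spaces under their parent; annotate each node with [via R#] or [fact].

deriv(f,h)  [via R1]
  deriv(f,e)  [via R0]
    parent(f,e)  [fact]
  deriv(e,h)  [via R0]
    parent(e,h)  [fact]

round 1: derive deriv(a,i) via R0 from parent(a,i)
round 1: derive deriv(b,a) via R0 from parent(b,a)
round 1: derive deriv(b,h) via R0 from parent(b,h)
round 1: derive deriv(e,h) via R0 from parent(e,h)
round 1: derive deriv(f,e) via R0 from parent(f,e)
round 1: derive deriv(h,d) via R0 from parent(h,d)
round 2: derive deriv(b,d) via R1 from deriv(b,h), deriv(h,d)
round 2: derive deriv(b,i) via R1 from deriv(b,a), deriv(a,i)
round 2: derive deriv(e,d) via R1 from deriv(e,h), deriv(h,d)
round 2: derive deriv(f,h) via R1 from deriv(f,e), deriv(e,h)
round 3: derive deriv(f,d) via R1 from deriv(f,e), deriv(e,d)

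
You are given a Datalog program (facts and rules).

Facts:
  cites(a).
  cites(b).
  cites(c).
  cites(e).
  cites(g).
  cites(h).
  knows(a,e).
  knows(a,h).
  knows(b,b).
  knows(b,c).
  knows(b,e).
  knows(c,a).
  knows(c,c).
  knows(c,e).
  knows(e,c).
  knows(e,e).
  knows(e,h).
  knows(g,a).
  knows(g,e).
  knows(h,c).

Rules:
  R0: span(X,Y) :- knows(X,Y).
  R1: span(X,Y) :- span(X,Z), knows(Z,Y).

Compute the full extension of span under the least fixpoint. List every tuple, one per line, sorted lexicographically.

span(a,a)
span(a,c)
span(a,e)
span(a,h)
span(b,a)
span(b,b)
span(b,c)
span(b,e)
span(b,h)
span(c,a)
span(c,c)
span(c,e)
span(c,h)
span(e,a)
span(e,c)
span(e,e)
span(e,h)
span(g,a)
span(g,c)
span(g,e)
span(g,h)
span(h,a)
span(h,c)
span(h,e)
span(h,h)

round 1: derive span(a,e) via R0 from knows(a,e)
round 1: derive span(a,h) via R0 from knows(a,h)
round 1: derive span(b,b) via R0 from knows(b,b)
round 1: derive span(b,c) via R0 from knows(b,c)
round 1: derive span(b,e) via R0 from knows(b,e)
round 1: derive span(c,a) via R0 from knows(c,a)
round 1: derive span(c,c) via R0 from knows(c,c)
round 1: derive span(c,e) via R0 from knows(c,e)
round 1: derive span(e,c) via R0 from knows(e,c)
round 1: derive span(e,e) via R0 from knows(e,e)
round 1: derive span(e,h) via R0 from knows(e,h)
round 1: derive span(g,a) via R0 from knows(g,a)
round 1: derive span(g,e) via R0 from knows(g,e)
round 1: derive span(h,c) via R0 from knows(h,c)
round 2: derive span(a,c) via R1 from span(a,e), knows(e,c)
round 2: derive span(b,a) via R1 from span(b,c), knows(c,a)
round 2: derive span(b,h) via R1 from span(b,e), knows(e,h)
round 2: derive span(c,h) via R1 from span(c,a), knows(a,h)
round 2: derive span(e,a) via R1 from span(e,c), knows(c,a)
round 2: derive span(g,c) via R1 from span(g,e), knows(e,c)
round 2: derive span(g,h) via R1 from span(g,a), knows(a,h)
round 2: derive span(h,a) via R1 from span(h,c), knows(c,a)
round 2: derive span(h,e) via R1 from span(h,c), knows(c,e)
round 3: derive span(a,a) via R1 from span(a,c), knows(c,a)
round 3: derive span(h,h) via R1 from span(h,a), knows(a,h)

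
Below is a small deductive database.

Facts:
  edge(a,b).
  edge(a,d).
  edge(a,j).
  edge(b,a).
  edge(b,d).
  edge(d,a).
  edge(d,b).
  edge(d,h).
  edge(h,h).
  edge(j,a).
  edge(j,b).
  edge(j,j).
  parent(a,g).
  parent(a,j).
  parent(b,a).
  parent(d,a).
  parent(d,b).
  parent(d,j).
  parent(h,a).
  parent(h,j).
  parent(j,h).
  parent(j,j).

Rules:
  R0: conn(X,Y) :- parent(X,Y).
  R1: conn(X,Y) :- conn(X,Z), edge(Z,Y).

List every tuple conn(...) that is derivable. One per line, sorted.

conn(a,a)
conn(a,b)
conn(a,d)
conn(a,g)
conn(a,h)
conn(a,j)
conn(b,a)
conn(b,b)
conn(b,d)
conn(b,h)
conn(b,j)
conn(d,a)
conn(d,b)
conn(d,d)
conn(d,h)
conn(d,j)
conn(h,a)
conn(h,b)
conn(h,d)
conn(h,h)
conn(h,j)
conn(j,a)
conn(j,b)
conn(j,d)
conn(j,h)
conn(j,j)

round 1: derive conn(a,g) via R0 from parent(a,g)
round 1: derive conn(a,j) via R0 from parent(a,j)
round 1: derive conn(b,a) via R0 from parent(b,a)
round 1: derive conn(d,a) via R0 from parent(d,a)
round 1: derive conn(d,b) via R0 from parent(d,b)
round 1: derive conn(d,j) via R0 from parent(d,j)
round 1: derive conn(h,a) via R0 from parent(h,a)
round 1: derive conn(h,j) via R0 from parent(h,j)
round 1: derive conn(j,h) via R0 from parent(j,h)
round 1: derive conn(j,j) via R0 from parent(j,j)
round 2: derive conn(a,a) via R1 from conn(a,j), edge(j,a)
round 2: derive conn(a,b) via R1 from conn(a,j), edge(j,b)
round 2: derive conn(b,b) via R1 from conn(b,a), edge(a,b)
round 2: derive conn(b,d) via R1 from conn(b,a), edge(a,d)
round 2: derive conn(b,j) via R1 from conn(b,a), edge(a,j)
round 2: derive conn(d,d) via R1 from conn(d,a), edge(a,d)
round 2: derive conn(h,b) via R1 from conn(h,a), edge(a,b)
round 2: derive conn(h,d) via R1 from conn(h,a), edge(a,d)
round 2: derive conn(j,a) via R1 from conn(j,j), edge(j,a)
round 2: derive conn(j,b) via R1 from conn(j,j), edge(j,b)
round 3: derive conn(a,d) via R1 from conn(a,a), edge(a,d)
round 3: derive conn(b,h) via R1 from conn(b,d), edge(d,h)
round 3: derive conn(d,h) via R1 from conn(d,d), edge(d,h)
round 3: derive conn(h,h) via R1 from conn(h,d), edge(d,h)
round 3: derive conn(j,d) via R1 from conn(j,a), edge(a,d)
round 4: derive conn(a,h) via R1 from conn(a,d), edge(d,h)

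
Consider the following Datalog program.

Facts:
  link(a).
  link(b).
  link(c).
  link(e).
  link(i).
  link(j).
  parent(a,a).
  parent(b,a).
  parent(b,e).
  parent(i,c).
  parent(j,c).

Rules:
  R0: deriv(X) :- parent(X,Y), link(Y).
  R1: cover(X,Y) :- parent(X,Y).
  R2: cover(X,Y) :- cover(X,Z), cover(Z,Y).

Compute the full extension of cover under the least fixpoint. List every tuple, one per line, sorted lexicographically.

cover(a,a)
cover(b,a)
cover(b,e)
cover(i,c)
cover(j,c)

round 1: derive cover(a,a) via R1 from parent(a,a)
round 1: derive cover(b,a) via R1 from parent(b,a)
round 1: derive cover(b,e) via R1 from parent(b,e)
round 1: derive cover(i,c) via R1 from parent(i,c)
round 1: derive cover(j,c) via R1 from parent(j,c)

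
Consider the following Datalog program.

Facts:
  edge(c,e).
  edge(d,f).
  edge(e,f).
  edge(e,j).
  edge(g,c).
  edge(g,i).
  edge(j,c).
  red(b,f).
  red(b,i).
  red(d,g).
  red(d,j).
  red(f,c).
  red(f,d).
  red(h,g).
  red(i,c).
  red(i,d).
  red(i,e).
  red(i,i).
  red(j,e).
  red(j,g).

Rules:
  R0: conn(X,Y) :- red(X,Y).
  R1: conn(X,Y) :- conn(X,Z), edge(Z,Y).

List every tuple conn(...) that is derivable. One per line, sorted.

round 1: derive conn(b,f) via R0 from red(b,f)
round 1: derive conn(b,i) via R0 from red(b,i)
round 1: derive conn(d,g) via R0 from red(d,g)
round 1: derive conn(d,j) via R0 from red(d,j)
round 1: derive conn(f,c) via R0 from red(f,c)
round 1: derive conn(f,d) via R0 from red(f,d)
round 1: derive conn(h,g) via R0 from red(h,g)
round 1: derive conn(i,c) via R0 from red(i,c)
round 1: derive conn(i,d) via R0 from red(i,d)
round 1: derive conn(i,e) via R0 from red(i,e)
round 1: derive conn(i,i) via R0 from red(i,i)
round 1: derive conn(j,e) via R0 from red(j,e)
round 1: derive conn(j,g) via R0 from red(j,g)
round 2: derive conn(d,c) via R1 from conn(d,g), edge(g,c)
round 2: derive conn(d,i) via R1 from conn(d,g), edge(g,i)
round 2: derive conn(f,e) via R1 from conn(f,c), edge(c,e)
round 2: derive conn(f,f) via R1 from conn(f,d), edge(d,f)
round 2: derive conn(h,c) via R1 from conn(h,g), edge(g,c)
round 2: derive conn(h,i) via R1 from conn(h,g), edge(g,i)
round 2: derive conn(i,f) via R1 from conn(i,d), edge(d,f)
round 2: derive conn(i,j) via R1 from conn(i,e), edge(e,j)
round 2: derive conn(j,c) via R1 from conn(j,g), edge(g,c)
round 2: derive conn(j,f) via R1 from conn(j,e), edge(e,f)
round 2: derive conn(j,i) via R1 from conn(j,g), edge(g,i)
round 2: derive conn(j,j) via R1 from conn(j,e), edge(e,j)
round 3: derive conn(d,e) via R1 from conn(d,c), edge(c,e)
round 3: derive conn(f,j) via R1 from conn(f,e), edge(e,j)
round 3: derive conn(h,e) via R1 from conn(h,c), edge(c,e)
round 4: derive conn(d,f) via R1 from conn(d,e), edge(e,f)
round 4: derive conn(h,f) via R1 from conn(h,e), edge(e,f)
round 4: derive conn(h,j) via R1 from conn(h,e), edge(e,j)

conn(b,f)
conn(b,i)
conn(d,c)
conn(d,e)
conn(d,f)
conn(d,g)
conn(d,i)
conn(d,j)
conn(f,c)
conn(f,d)
conn(f,e)
conn(f,f)
conn(f,j)
conn(h,c)
conn(h,e)
conn(h,f)
conn(h,g)
conn(h,i)
conn(h,j)
conn(i,c)
conn(i,d)
conn(i,e)
conn(i,f)
conn(i,i)
conn(i,j)
conn(j,c)
conn(j,e)
conn(j,f)
conn(j,g)
conn(j,i)
conn(j,j)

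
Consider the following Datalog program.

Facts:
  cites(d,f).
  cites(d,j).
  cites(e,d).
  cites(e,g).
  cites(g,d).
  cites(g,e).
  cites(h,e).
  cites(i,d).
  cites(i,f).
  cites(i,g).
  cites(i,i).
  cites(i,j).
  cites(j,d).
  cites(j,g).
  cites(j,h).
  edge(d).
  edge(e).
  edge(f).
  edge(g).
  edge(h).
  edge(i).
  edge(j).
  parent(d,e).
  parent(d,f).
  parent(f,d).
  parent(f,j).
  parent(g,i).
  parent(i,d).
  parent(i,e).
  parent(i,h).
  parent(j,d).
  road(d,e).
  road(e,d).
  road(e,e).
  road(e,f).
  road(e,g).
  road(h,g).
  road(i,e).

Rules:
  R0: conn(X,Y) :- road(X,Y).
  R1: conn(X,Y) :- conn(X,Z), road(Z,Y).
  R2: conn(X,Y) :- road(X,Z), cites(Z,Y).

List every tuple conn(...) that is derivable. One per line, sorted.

round 1: derive conn(d,e) via R0 from road(d,e)
round 1: derive conn(e,d) via R0 from road(e,d)
round 1: derive conn(e,e) via R0 from road(e,e)
round 1: derive conn(e,f) via R0 from road(e,f)
round 1: derive conn(e,g) via R0 from road(e,g)
round 1: derive conn(h,g) via R0 from road(h,g)
round 1: derive conn(i,e) via R0 from road(i,e)
round 1: derive conn(d,d) via R2 from road(d,e), cites(e,d)
round 1: derive conn(d,g) via R2 from road(d,e), cites(e,g)
round 1: derive conn(e,j) via R2 from road(e,d), cites(d,j)
round 1: derive conn(h,d) via R2 from road(h,g), cites(g,d)
round 1: derive conn(h,e) via R2 from road(h,g), cites(g,e)
round 1: derive conn(i,d) via R2 from road(i,e), cites(e,d)
round 1: derive conn(i,g) via R2 from road(i,e), cites(e,g)
round 2: derive conn(d,f) via R1 from conn(d,e), road(e,f)
round 2: derive conn(h,f) via R1 from conn(h,e), road(e,f)
round 2: derive conn(i,f) via R1 from conn(i,e), road(e,f)

conn(d,d)
conn(d,e)
conn(d,f)
conn(d,g)
conn(e,d)
conn(e,e)
conn(e,f)
conn(e,g)
conn(e,j)
conn(h,d)
conn(h,e)
conn(h,f)
conn(h,g)
conn(i,d)
conn(i,e)
conn(i,f)
conn(i,g)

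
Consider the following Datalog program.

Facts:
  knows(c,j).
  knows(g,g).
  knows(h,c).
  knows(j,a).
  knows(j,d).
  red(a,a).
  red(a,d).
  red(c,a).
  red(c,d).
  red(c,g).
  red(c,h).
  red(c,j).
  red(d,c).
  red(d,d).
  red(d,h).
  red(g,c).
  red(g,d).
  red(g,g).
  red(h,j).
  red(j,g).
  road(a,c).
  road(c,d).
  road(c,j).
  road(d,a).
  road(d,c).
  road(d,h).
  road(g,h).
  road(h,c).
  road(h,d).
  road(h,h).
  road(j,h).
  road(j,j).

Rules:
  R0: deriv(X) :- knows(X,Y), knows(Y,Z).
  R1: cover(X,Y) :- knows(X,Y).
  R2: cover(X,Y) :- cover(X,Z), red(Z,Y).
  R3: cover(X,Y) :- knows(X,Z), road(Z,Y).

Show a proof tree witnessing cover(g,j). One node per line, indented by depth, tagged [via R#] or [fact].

cover(g,j)  [via R2]
  cover(g,h)  [via R3]
    knows(g,g)  [fact]
    road(g,h)  [fact]
  red(h,j)  [fact]

round 1: derive cover(c,j) via R1 from knows(c,j)
round 1: derive cover(g,g) via R1 from knows(g,g)
round 1: derive cover(h,c) via R1 from knows(h,c)
round 1: derive cover(j,a) via R1 from knows(j,a)
round 1: derive cover(j,d) via R1 from knows(j,d)
round 1: derive cover(c,h) via R3 from knows(c,j), road(j,h)
round 1: derive cover(g,h) via R3 from knows(g,g), road(g,h)
round 1: derive cover(h,d) via R3 from knows(h,c), road(c,d)
round 1: derive cover(h,j) via R3 from knows(h,c), road(c,j)
round 1: derive cover(j,c) via R3 from knows(j,a), road(a,c)
round 1: derive cover(j,h) via R3 from knows(j,d), road(d,h)
round 2: derive cover(c,g) via R2 from cover(c,j), red(j,g)
round 2: derive cover(g,c) via R2 from cover(g,g), red(g,c)
round 2: derive cover(g,d) via R2 from cover(g,g), red(g,d)
round 2: derive cover(g,j) via R2 from cover(g,h), red(h,j)
round 2: derive cover(h,a) via R2 from cover(h,c), red(c,a)
round 2: derive cover(h,g) via R2 from cover(h,c), red(c,g)
round 2: derive cover(h,h) via R2 from cover(h,c), red(c,h)
round 2: derive cover(j,g) via R2 from cover(j,c), red(c,g)
round 2: derive cover(j,j) via R2 from cover(j,c), red(c,j)
round 3: derive cover(c,c) via R2 from cover(c,g), red(g,c)
round 3: derive cover(c,d) via R2 from cover(c,g), red(g,d)
round 3: derive cover(g,a) via R2 from cover(g,c), red(c,a)
round 4: derive cover(c,a) via R2 from cover(c,c), red(c,a)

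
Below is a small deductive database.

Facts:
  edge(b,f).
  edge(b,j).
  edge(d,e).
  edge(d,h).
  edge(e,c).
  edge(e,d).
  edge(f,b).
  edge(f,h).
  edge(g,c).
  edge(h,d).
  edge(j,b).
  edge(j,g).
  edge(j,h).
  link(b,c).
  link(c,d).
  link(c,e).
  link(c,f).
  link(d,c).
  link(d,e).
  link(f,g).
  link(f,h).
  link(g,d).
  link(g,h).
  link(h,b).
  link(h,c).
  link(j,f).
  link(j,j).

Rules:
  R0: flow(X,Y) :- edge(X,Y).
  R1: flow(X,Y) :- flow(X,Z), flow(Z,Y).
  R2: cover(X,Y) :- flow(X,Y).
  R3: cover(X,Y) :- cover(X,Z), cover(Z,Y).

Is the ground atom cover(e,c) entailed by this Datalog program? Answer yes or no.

round 1: derive flow(b,f) via R0 from edge(b,f)
round 1: derive flow(b,j) via R0 from edge(b,j)
round 1: derive flow(d,e) via R0 from edge(d,e)
round 1: derive flow(d,h) via R0 from edge(d,h)
round 1: derive flow(e,c) via R0 from edge(e,c)
round 1: derive flow(e,d) via R0 from edge(e,d)
round 1: derive flow(f,b) via R0 from edge(f,b)
round 1: derive flow(f,h) via R0 from edge(f,h)
round 1: derive flow(g,c) via R0 from edge(g,c)
round 1: derive flow(h,d) via R0 from edge(h,d)
round 1: derive flow(j,b) via R0 from edge(j,b)
round 1: derive flow(j,g) via R0 from edge(j,g)
round 1: derive flow(j,h) via R0 from edge(j,h)
round 2: derive flow(b,b) via R1 from flow(b,f), flow(f,b)
round 2: derive flow(b,g) via R1 from flow(b,j), flow(j,g)
round 2: derive flow(b,h) via R1 from flow(b,f), flow(f,h)
round 2: derive flow(d,c) via R1 from flow(d,e), flow(e,c)
round 2: derive flow(d,d) via R1 from flow(d,e), flow(e,d)
round 2: derive flow(e,e) via R1 from flow(e,d), flow(d,e)
round 2: derive flow(e,h) via R1 from flow(e,d), flow(d,h)
round 2: derive flow(f,d) via R1 from flow(f,h), flow(h,d)
round 2: derive flow(f,f) via R1 from flow(f,b), flow(b,f)
round 2: derive flow(f,j) via R1 from flow(f,b), flow(b,j)
round 2: derive flow(h,e) via R1 from flow(h,d), flow(d,e)
round 2: derive flow(h,h) via R1 from flow(h,d), flow(d,h)
round 2: derive flow(j,c) via R1 from flow(j,g), flow(g,c)
round 2: derive flow(j,d) via R1 from flow(j,h), flow(h,d)
round 2: derive flow(j,f) via R1 from flow(j,b), flow(b,f)
round 2: derive flow(j,j) via R1 from flow(j,b), flow(b,j)
round 2: derive cover(b,f) via R2 from flow(b,f)
round 2: derive cover(b,j) via R2 from flow(b,j)
round 2: derive cover(d,e) via R2 from flow(d,e)
round 2: derive cover(d,h) via R2 from flow(d,h)
round 2: derive cover(e,c) via R2 from flow(e,c)
round 2: derive cover(e,d) via R2 from flow(e,d)
round 2: derive cover(f,b) via R2 from flow(f,b)
round 2: derive cover(f,h) via R2 from flow(f,h)
round 2: derive cover(g,c) via R2 from flow(g,c)
round 2: derive cover(h,d) via R2 from flow(h,d)
round 2: derive cover(j,b) via R2 from flow(j,b)
round 2: derive cover(j,g) via R2 from flow(j,g)
round 2: derive cover(j,h) via R2 from flow(j,h)
round 3: derive flow(b,c) via R1 from flow(b,g), flow(g,c)
round 3: derive flow(b,d) via R1 from flow(b,f), flow(f,d)
round 3: derive flow(b,e) via R1 from flow(b,h), flow(h,e)
round 3: derive flow(f,c) via R1 from flow(f,d), flow(d,c)
round 3: derive flow(f,e) via R1 from flow(f,d), flow(d,e)
round 3: derive flow(f,g) via R1 from flow(f,b), flow(b,g)
round 3: derive flow(h,c) via R1 from flow(h,d), flow(d,c)
round 3: derive flow(j,e) via R1 from flow(j,d), flow(d,e)
round 3: derive cover(b,b) via R2 from flow(b,b)
round 3: derive cover(b,g) via R2 from flow(b,g)
round 3: derive cover(b,h) via R2 from flow(b,h)
round 3: derive cover(d,c) via R2 from flow(d,c)
round 3: derive cover(d,d) via R2 from flow(d,d)
round 3: derive cover(e,e) via R2 from flow(e,e)
round 3: derive cover(e,h) via R2 from flow(e,h)
round 3: derive cover(f,d) via R2 from flow(f,d)
round 3: derive cover(f,f) via R2 from flow(f,f)
round 3: derive cover(f,j) via R2 from flow(f,j)
round 3: derive cover(h,e) via R2 from flow(h,e)
round 3: derive cover(h,h) via R2 from flow(h,h)
round 3: derive cover(j,c) via R2 from flow(j,c)
round 3: derive cover(j,d) via R2 from flow(j,d)
round 3: derive cover(j,f) via R2 from flow(j,f)
round 3: derive cover(j,j) via R2 from flow(j,j)
round 4: derive cover(b,c) via R2 from flow(b,c)
round 4: derive cover(b,d) via R2 from flow(b,d)
round 4: derive cover(b,e) via R2 from flow(b,e)
round 4: derive cover(f,c) via R2 from flow(f,c)
round 4: derive cover(f,e) via R2 from flow(f,e)
round 4: derive cover(f,g) via R2 from flow(f,g)
round 4: derive cover(h,c) via R2 from flow(h,c)
round 4: derive cover(j,e) via R2 from flow(j,e)

yes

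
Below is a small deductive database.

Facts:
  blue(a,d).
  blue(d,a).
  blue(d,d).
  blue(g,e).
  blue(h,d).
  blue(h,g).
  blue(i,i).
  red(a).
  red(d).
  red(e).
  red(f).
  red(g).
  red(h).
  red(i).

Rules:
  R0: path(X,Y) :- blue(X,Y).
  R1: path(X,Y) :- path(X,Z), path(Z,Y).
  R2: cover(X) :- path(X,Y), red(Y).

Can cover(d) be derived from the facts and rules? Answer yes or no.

yes

round 1: derive path(a,d) via R0 from blue(a,d)
round 1: derive path(d,a) via R0 from blue(d,a)
round 1: derive path(d,d) via R0 from blue(d,d)
round 1: derive path(g,e) via R0 from blue(g,e)
round 1: derive path(h,d) via R0 from blue(h,d)
round 1: derive path(h,g) via R0 from blue(h,g)
round 1: derive path(i,i) via R0 from blue(i,i)
round 2: derive path(a,a) via R1 from path(a,d), path(d,a)
round 2: derive path(h,a) via R1 from path(h,d), path(d,a)
round 2: derive path(h,e) via R1 from path(h,g), path(g,e)
round 2: derive cover(a) via R2 from path(a,d), red(d)
round 2: derive cover(d) via R2 from path(d,a), red(a)
round 2: derive cover(g) via R2 from path(g,e), red(e)
round 2: derive cover(h) via R2 from path(h,d), red(d)
round 2: derive cover(i) via R2 from path(i,i), red(i)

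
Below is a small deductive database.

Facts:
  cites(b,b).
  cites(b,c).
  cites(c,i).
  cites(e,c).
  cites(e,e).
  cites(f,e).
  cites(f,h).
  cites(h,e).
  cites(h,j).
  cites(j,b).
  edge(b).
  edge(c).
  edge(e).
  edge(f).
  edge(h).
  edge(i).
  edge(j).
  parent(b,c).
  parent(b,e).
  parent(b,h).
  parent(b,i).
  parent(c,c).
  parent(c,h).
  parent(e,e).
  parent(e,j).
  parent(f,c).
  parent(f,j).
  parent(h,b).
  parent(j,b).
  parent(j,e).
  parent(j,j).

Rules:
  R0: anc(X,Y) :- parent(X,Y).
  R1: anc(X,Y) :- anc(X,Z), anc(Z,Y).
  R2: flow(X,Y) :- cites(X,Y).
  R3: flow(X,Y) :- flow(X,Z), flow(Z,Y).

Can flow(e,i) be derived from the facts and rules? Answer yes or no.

round 1: derive flow(b,b) via R2 from cites(b,b)
round 1: derive flow(b,c) via R2 from cites(b,c)
round 1: derive flow(c,i) via R2 from cites(c,i)
round 1: derive flow(e,c) via R2 from cites(e,c)
round 1: derive flow(e,e) via R2 from cites(e,e)
round 1: derive flow(f,e) via R2 from cites(f,e)
round 1: derive flow(f,h) via R2 from cites(f,h)
round 1: derive flow(h,e) via R2 from cites(h,e)
round 1: derive flow(h,j) via R2 from cites(h,j)
round 1: derive flow(j,b) via R2 from cites(j,b)
round 2: derive flow(b,i) via R3 from flow(b,c), flow(c,i)
round 2: derive flow(e,i) via R3 from flow(e,c), flow(c,i)
round 2: derive flow(f,c) via R3 from flow(f,e), flow(e,c)
round 2: derive flow(f,j) via R3 from flow(f,h), flow(h,j)
round 2: derive flow(h,b) via R3 from flow(h,j), flow(j,b)
round 2: derive flow(h,c) via R3 from flow(h,e), flow(e,c)
round 2: derive flow(j,c) via R3 from flow(j,b), flow(b,c)
round 3: derive flow(f,b) via R3 from flow(f,h), flow(h,b)
round 3: derive flow(f,i) via R3 from flow(f,c), flow(c,i)
round 3: derive flow(h,i) via R3 from flow(h,b), flow(b,i)
round 3: derive flow(j,i) via R3 from flow(j,b), flow(b,i)

yes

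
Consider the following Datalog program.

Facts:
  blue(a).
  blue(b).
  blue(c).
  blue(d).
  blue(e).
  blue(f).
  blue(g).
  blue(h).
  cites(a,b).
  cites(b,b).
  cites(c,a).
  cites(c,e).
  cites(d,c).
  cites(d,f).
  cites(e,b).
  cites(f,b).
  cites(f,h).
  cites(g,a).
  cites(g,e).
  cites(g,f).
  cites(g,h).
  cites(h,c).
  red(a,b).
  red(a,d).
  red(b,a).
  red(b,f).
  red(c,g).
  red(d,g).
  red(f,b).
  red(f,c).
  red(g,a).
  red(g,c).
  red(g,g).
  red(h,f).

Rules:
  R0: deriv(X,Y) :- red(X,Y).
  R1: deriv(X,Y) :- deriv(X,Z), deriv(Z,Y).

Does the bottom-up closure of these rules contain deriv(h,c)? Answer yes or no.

yes

round 1: derive deriv(a,b) via R0 from red(a,b)
round 1: derive deriv(a,d) via R0 from red(a,d)
round 1: derive deriv(b,a) via R0 from red(b,a)
round 1: derive deriv(b,f) via R0 from red(b,f)
round 1: derive deriv(c,g) via R0 from red(c,g)
round 1: derive deriv(d,g) via R0 from red(d,g)
round 1: derive deriv(f,b) via R0 from red(f,b)
round 1: derive deriv(f,c) via R0 from red(f,c)
round 1: derive deriv(g,a) via R0 from red(g,a)
round 1: derive deriv(g,c) via R0 from red(g,c)
round 1: derive deriv(g,g) via R0 from red(g,g)
round 1: derive deriv(h,f) via R0 from red(h,f)
round 2: derive deriv(a,a) via R1 from deriv(a,b), deriv(b,a)
round 2: derive deriv(a,f) via R1 from deriv(a,b), deriv(b,f)
round 2: derive deriv(a,g) via R1 from deriv(a,d), deriv(d,g)
round 2: derive deriv(b,b) via R1 from deriv(b,a), deriv(a,b)
round 2: derive deriv(b,c) via R1 from deriv(b,f), deriv(f,c)
round 2: derive deriv(b,d) via R1 from deriv(b,a), deriv(a,d)
round 2: derive deriv(c,a) via R1 from deriv(c,g), deriv(g,a)
round 2: derive deriv(c,c) via R1 from deriv(c,g), deriv(g,c)
round 2: derive deriv(d,a) via R1 from deriv(d,g), deriv(g,a)
round 2: derive deriv(d,c) via R1 from deriv(d,g), deriv(g,c)
round 2: derive deriv(f,a) via R1 from deriv(f,b), deriv(b,a)
round 2: derive deriv(f,f) via R1 from deriv(f,b), deriv(b,f)
round 2: derive deriv(f,g) via R1 from deriv(f,c), deriv(c,g)
round 2: derive deriv(g,b) via R1 from deriv(g,a), deriv(a,b)
round 2: derive deriv(g,d) via R1 from deriv(g,a), deriv(a,d)
round 2: derive deriv(h,b) via R1 from deriv(h,f), deriv(f,b)
round 2: derive deriv(h,c) via R1 from deriv(h,f), deriv(f,c)
round 3: derive deriv(a,c) via R1 from deriv(a,b), deriv(b,c)
round 3: derive deriv(b,g) via R1 from deriv(b,a), deriv(a,g)
round 3: derive deriv(c,b) via R1 from deriv(c,a), deriv(a,b)
round 3: derive deriv(c,d) via R1 from deriv(c,a), deriv(a,d)
round 3: derive deriv(c,f) via R1 from deriv(c,a), deriv(a,f)
round 3: derive deriv(d,b) via R1 from deriv(d,a), deriv(a,b)
round 3: derive deriv(d,d) via R1 from deriv(d,a), deriv(a,d)
round 3: derive deriv(d,f) via R1 from deriv(d,a), deriv(a,f)
round 3: derive deriv(f,d) via R1 from deriv(f,a), deriv(a,d)
round 3: derive deriv(g,f) via R1 from deriv(g,a), deriv(a,f)
round 3: derive deriv(h,a) via R1 from deriv(h,b), deriv(b,a)
round 3: derive deriv(h,d) via R1 from deriv(h,b), deriv(b,d)
round 3: derive deriv(h,g) via R1 from deriv(h,c), deriv(c,g)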